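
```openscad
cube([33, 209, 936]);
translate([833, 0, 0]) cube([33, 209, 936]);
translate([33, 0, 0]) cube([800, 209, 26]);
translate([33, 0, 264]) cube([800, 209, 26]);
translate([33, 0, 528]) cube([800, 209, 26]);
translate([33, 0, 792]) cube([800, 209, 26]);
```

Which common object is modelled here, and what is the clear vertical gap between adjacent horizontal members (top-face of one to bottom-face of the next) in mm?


A bookshelf. The clear shelf gap is 238 mm.

Two tall side panels with 4 horizontal boards between them — a bookshelf. The first two shelf undersides are at z = 0 and z = 264; with shelf thickness 26, the clear gap is 264 − 0 − 26 = 238 mm.


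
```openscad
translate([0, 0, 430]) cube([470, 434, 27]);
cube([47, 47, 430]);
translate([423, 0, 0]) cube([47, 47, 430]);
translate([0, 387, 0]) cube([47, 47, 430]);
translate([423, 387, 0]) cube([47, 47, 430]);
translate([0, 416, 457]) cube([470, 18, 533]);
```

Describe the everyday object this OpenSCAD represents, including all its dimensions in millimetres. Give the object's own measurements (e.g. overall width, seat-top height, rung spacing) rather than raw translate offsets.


A chair. The seat is a 470×434×27 mm slab with its top at z = 457 mm, on four 47×47 mm corner legs (flush with the seat edges, standing on z = 0). A flat backrest 18 mm thick, 533 mm tall, spans the full seat width and rises from the seat top along its +y edge, rear face flush with the rear of the seat.


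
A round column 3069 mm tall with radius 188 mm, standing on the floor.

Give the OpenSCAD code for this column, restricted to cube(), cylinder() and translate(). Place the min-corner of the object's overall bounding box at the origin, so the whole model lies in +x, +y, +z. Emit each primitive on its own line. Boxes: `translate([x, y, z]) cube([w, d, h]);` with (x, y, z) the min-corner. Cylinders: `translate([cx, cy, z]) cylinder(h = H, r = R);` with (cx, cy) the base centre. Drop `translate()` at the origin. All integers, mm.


translate([188, 188, 0]) cylinder(h = 3069, r = 188);


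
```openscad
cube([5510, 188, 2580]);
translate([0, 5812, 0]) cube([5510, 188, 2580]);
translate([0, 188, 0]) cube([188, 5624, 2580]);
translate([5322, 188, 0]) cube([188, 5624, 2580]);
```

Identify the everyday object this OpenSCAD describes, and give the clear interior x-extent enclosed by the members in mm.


A house (or room) frame. The interior width is 5134 mm.

Four 2580 mm walls enclosing a rectangle with no floor or roof — a room or house frame. Outside width is 5510 mm and wall thickness is 188 mm, so the interior width is 5510 − 2 × 188 = 5134 mm.


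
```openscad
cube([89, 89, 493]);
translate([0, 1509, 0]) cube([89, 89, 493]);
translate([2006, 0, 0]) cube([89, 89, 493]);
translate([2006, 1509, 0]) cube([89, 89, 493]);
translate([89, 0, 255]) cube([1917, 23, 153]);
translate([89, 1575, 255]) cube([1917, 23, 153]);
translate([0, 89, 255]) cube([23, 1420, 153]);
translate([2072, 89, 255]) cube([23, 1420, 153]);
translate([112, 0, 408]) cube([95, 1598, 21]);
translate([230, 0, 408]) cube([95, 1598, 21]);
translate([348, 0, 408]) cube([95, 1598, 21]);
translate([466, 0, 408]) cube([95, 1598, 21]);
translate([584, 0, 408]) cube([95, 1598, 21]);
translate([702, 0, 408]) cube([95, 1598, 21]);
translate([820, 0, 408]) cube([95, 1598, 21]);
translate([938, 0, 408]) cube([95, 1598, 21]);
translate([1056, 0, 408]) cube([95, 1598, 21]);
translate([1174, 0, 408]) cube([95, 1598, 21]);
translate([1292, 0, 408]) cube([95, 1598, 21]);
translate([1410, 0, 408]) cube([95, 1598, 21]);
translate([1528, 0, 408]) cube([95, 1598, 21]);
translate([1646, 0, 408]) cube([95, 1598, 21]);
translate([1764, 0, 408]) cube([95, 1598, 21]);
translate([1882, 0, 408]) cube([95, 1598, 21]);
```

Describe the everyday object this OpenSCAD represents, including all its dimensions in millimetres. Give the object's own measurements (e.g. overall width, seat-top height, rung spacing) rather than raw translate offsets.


A bed frame 2095 mm long (x) by 1598 mm wide (y). Four 89×89 mm corner posts, 493 mm tall, at the corners of the footprint. Four rails of 23 mm thickness and 153 mm height run between adjacent posts with their undersides at z = 255 mm, their outer faces flush with the outside of the frame (the two x-running rails run between the posts' inner faces; the two y-running rails run between the posts' inner faces). 16 slats, each 95 mm wide (x) and 21 mm thick, lie across the top of the two x-running rails, running the full 1598 mm width of the frame in y; along x they sit between the end posts with a 23 mm gap after the −x posts and between neighbouring slats, leaving 29 mm before the +x posts.


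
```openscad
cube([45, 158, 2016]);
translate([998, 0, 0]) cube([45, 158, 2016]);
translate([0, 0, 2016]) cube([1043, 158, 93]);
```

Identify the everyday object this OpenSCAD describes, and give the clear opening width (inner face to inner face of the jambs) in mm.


A door frame. The clear opening width is 953 mm.

Two 2016 mm tall posts with a header on top — a door frame. The left jamb is 45 mm wide at x = 0; the right jamb starts at x = 998. The clear opening is 998 − 45 = 953 mm.


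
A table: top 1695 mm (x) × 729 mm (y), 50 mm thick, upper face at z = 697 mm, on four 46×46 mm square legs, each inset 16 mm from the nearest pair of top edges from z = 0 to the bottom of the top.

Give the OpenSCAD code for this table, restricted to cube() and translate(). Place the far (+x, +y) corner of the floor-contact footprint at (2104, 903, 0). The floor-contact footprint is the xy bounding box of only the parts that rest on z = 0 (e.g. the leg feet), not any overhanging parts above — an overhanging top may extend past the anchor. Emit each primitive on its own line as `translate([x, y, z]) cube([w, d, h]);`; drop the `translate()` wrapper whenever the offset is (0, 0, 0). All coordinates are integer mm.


translate([425, 190, 647]) cube([1695, 729, 50]);
translate([441, 206, 0]) cube([46, 46, 647]);
translate([2058, 206, 0]) cube([46, 46, 647]);
translate([441, 857, 0]) cube([46, 46, 647]);
translate([2058, 857, 0]) cube([46, 46, 647]);


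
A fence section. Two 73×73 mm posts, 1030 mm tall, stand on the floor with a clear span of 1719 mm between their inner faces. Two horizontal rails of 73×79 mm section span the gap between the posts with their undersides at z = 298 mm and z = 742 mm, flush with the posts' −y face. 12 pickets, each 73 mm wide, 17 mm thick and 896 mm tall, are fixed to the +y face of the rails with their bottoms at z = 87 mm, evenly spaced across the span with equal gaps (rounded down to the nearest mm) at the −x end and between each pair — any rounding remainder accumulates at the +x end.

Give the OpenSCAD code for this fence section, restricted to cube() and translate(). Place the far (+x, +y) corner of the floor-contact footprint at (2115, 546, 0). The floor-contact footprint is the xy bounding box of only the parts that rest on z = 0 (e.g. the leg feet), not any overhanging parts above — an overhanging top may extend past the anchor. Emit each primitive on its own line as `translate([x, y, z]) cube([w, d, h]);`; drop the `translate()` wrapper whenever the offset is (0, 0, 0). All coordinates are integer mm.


translate([250, 473, 0]) cube([73, 73, 1030]);
translate([2042, 473, 0]) cube([73, 73, 1030]);
translate([323, 473, 298]) cube([1719, 73, 79]);
translate([323, 473, 742]) cube([1719, 73, 79]);
translate([387, 546, 87]) cube([73, 17, 896]);
translate([524, 546, 87]) cube([73, 17, 896]);
translate([661, 546, 87]) cube([73, 17, 896]);
translate([798, 546, 87]) cube([73, 17, 896]);
translate([935, 546, 87]) cube([73, 17, 896]);
translate([1072, 546, 87]) cube([73, 17, 896]);
translate([1209, 546, 87]) cube([73, 17, 896]);
translate([1346, 546, 87]) cube([73, 17, 896]);
translate([1483, 546, 87]) cube([73, 17, 896]);
translate([1620, 546, 87]) cube([73, 17, 896]);
translate([1757, 546, 87]) cube([73, 17, 896]);
translate([1894, 546, 87]) cube([73, 17, 896]);


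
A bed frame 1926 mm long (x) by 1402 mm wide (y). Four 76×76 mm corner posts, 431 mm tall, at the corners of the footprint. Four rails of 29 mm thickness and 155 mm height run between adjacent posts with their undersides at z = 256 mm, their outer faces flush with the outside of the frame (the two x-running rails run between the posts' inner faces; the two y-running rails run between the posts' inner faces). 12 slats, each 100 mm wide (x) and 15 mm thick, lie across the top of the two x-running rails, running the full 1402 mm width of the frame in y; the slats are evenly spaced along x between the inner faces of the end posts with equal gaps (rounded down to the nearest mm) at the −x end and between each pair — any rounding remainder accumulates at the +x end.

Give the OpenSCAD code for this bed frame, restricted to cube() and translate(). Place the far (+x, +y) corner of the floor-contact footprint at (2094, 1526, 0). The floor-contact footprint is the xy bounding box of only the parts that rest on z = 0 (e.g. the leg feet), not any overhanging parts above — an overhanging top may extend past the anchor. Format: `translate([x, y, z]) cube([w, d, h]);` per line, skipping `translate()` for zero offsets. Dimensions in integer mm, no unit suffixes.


translate([168, 124, 0]) cube([76, 76, 431]);
translate([168, 1450, 0]) cube([76, 76, 431]);
translate([2018, 124, 0]) cube([76, 76, 431]);
translate([2018, 1450, 0]) cube([76, 76, 431]);
translate([244, 124, 256]) cube([1774, 29, 155]);
translate([244, 1497, 256]) cube([1774, 29, 155]);
translate([168, 200, 256]) cube([29, 1250, 155]);
translate([2065, 200, 256]) cube([29, 1250, 155]);
translate([288, 124, 411]) cube([100, 1402, 15]);
translate([432, 124, 411]) cube([100, 1402, 15]);
translate([576, 124, 411]) cube([100, 1402, 15]);
translate([720, 124, 411]) cube([100, 1402, 15]);
translate([864, 124, 411]) cube([100, 1402, 15]);
translate([1008, 124, 411]) cube([100, 1402, 15]);
translate([1152, 124, 411]) cube([100, 1402, 15]);
translate([1296, 124, 411]) cube([100, 1402, 15]);
translate([1440, 124, 411]) cube([100, 1402, 15]);
translate([1584, 124, 411]) cube([100, 1402, 15]);
translate([1728, 124, 411]) cube([100, 1402, 15]);
translate([1872, 124, 411]) cube([100, 1402, 15]);


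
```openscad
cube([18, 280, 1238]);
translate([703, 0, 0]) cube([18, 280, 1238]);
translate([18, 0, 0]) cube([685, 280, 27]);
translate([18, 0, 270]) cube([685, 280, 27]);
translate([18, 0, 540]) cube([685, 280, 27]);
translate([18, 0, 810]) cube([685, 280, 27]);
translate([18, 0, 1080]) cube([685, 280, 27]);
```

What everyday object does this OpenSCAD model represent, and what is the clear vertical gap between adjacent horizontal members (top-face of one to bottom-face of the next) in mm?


A bookshelf. The clear shelf gap is 243 mm.

Two tall side panels with 5 horizontal boards between them — a bookshelf. The first two shelf undersides are at z = 0 and z = 270; with shelf thickness 27, the clear gap is 270 − 0 − 27 = 243 mm.


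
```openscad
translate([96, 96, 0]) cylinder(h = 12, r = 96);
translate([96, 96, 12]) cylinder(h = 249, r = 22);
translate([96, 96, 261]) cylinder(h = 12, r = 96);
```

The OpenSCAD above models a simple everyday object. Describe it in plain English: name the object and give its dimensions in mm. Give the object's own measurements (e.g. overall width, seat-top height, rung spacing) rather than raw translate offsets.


A spool: two coaxial disc flanges of radius 96 mm and thickness 12 mm, joined by a core cylinder of radius 22 mm and height 249 mm. The lower flange rests on z = 0 and the three cylinders share a vertical axis.


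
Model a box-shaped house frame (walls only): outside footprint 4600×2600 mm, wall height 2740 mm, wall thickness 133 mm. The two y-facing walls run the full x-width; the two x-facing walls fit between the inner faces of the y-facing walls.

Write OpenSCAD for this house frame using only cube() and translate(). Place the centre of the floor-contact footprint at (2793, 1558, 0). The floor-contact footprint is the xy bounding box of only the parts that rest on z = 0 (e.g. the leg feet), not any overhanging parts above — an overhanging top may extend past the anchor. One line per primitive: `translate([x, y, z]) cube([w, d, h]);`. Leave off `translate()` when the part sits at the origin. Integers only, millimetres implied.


translate([493, 258, 0]) cube([4600, 133, 2740]);
translate([493, 2725, 0]) cube([4600, 133, 2740]);
translate([493, 391, 0]) cube([133, 2334, 2740]);
translate([4960, 391, 0]) cube([133, 2334, 2740]);


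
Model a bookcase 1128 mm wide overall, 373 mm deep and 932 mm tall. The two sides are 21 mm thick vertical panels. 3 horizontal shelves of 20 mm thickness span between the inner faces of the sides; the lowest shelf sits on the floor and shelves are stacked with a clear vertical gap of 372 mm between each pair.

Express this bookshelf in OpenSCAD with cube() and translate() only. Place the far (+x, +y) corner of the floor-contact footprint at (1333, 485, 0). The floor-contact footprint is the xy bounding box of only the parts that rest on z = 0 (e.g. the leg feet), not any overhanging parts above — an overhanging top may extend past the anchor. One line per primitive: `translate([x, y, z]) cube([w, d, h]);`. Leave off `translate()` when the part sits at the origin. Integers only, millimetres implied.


translate([205, 112, 0]) cube([21, 373, 932]);
translate([1312, 112, 0]) cube([21, 373, 932]);
translate([226, 112, 0]) cube([1086, 373, 20]);
translate([226, 112, 392]) cube([1086, 373, 20]);
translate([226, 112, 784]) cube([1086, 373, 20]);


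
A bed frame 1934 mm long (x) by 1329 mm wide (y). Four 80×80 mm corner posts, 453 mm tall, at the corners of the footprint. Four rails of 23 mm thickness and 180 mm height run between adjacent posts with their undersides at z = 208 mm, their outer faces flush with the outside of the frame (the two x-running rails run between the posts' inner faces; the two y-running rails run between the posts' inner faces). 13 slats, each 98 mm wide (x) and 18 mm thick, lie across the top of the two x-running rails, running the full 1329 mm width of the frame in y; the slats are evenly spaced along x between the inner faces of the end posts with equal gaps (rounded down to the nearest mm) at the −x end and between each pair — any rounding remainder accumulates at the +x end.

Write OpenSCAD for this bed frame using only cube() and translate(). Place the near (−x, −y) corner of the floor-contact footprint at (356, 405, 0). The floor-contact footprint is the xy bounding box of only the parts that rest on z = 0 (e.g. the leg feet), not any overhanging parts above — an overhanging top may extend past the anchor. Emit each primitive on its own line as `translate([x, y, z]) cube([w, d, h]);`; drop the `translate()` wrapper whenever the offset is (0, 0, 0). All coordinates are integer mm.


translate([356, 405, 0]) cube([80, 80, 453]);
translate([356, 1654, 0]) cube([80, 80, 453]);
translate([2210, 405, 0]) cube([80, 80, 453]);
translate([2210, 1654, 0]) cube([80, 80, 453]);
translate([436, 405, 208]) cube([1774, 23, 180]);
translate([436, 1711, 208]) cube([1774, 23, 180]);
translate([356, 485, 208]) cube([23, 1169, 180]);
translate([2267, 485, 208]) cube([23, 1169, 180]);
translate([471, 405, 388]) cube([98, 1329, 18]);
translate([604, 405, 388]) cube([98, 1329, 18]);
translate([737, 405, 388]) cube([98, 1329, 18]);
translate([870, 405, 388]) cube([98, 1329, 18]);
translate([1003, 405, 388]) cube([98, 1329, 18]);
translate([1136, 405, 388]) cube([98, 1329, 18]);
translate([1269, 405, 388]) cube([98, 1329, 18]);
translate([1402, 405, 388]) cube([98, 1329, 18]);
translate([1535, 405, 388]) cube([98, 1329, 18]);
translate([1668, 405, 388]) cube([98, 1329, 18]);
translate([1801, 405, 388]) cube([98, 1329, 18]);
translate([1934, 405, 388]) cube([98, 1329, 18]);
translate([2067, 405, 388]) cube([98, 1329, 18]);


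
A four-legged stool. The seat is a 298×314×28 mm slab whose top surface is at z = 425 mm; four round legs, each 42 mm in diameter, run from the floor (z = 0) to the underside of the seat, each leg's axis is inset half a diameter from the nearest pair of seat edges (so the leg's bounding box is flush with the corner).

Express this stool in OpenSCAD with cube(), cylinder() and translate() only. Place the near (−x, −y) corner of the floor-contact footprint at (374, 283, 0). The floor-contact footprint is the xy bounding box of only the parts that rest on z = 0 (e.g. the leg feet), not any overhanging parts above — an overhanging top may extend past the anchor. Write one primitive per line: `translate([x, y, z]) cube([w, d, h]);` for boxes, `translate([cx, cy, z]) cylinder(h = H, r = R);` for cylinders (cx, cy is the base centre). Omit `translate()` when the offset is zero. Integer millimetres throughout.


translate([374, 283, 397]) cube([298, 314, 28]);
translate([395, 304, 0]) cylinder(h = 397, r = 21);
translate([651, 304, 0]) cylinder(h = 397, r = 21);
translate([395, 576, 0]) cylinder(h = 397, r = 21);
translate([651, 576, 0]) cylinder(h = 397, r = 21);


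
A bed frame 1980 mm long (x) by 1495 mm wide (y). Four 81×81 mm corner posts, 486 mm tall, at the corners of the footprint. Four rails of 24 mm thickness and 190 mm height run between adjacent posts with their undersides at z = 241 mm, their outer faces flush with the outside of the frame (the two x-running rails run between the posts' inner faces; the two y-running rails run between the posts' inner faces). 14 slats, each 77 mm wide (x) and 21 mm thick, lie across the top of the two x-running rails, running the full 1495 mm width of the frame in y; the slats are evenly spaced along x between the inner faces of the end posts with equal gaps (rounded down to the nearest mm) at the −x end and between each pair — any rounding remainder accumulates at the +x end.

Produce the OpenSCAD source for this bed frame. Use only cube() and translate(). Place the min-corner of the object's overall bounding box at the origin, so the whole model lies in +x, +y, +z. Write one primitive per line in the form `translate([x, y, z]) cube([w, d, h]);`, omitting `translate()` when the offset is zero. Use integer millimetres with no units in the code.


cube([81, 81, 486]);
translate([0, 1414, 0]) cube([81, 81, 486]);
translate([1899, 0, 0]) cube([81, 81, 486]);
translate([1899, 1414, 0]) cube([81, 81, 486]);
translate([81, 0, 241]) cube([1818, 24, 190]);
translate([81, 1471, 241]) cube([1818, 24, 190]);
translate([0, 81, 241]) cube([24, 1333, 190]);
translate([1956, 81, 241]) cube([24, 1333, 190]);
translate([130, 0, 431]) cube([77, 1495, 21]);
translate([256, 0, 431]) cube([77, 1495, 21]);
translate([382, 0, 431]) cube([77, 1495, 21]);
translate([508, 0, 431]) cube([77, 1495, 21]);
translate([634, 0, 431]) cube([77, 1495, 21]);
translate([760, 0, 431]) cube([77, 1495, 21]);
translate([886, 0, 431]) cube([77, 1495, 21]);
translate([1012, 0, 431]) cube([77, 1495, 21]);
translate([1138, 0, 431]) cube([77, 1495, 21]);
translate([1264, 0, 431]) cube([77, 1495, 21]);
translate([1390, 0, 431]) cube([77, 1495, 21]);
translate([1516, 0, 431]) cube([77, 1495, 21]);
translate([1642, 0, 431]) cube([77, 1495, 21]);
translate([1768, 0, 431]) cube([77, 1495, 21]);


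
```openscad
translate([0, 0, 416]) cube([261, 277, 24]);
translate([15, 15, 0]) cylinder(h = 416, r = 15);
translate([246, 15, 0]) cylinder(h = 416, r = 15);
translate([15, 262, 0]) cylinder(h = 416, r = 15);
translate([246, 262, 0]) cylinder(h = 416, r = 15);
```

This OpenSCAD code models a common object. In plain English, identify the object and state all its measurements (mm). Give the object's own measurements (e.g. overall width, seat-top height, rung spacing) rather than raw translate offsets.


A four-legged stool. The seat is a 261×277×24 mm slab whose top surface is at z = 440 mm; four round legs, each 30 mm in diameter, run from the floor (z = 0) to the underside of the seat, each leg's axis is inset half a diameter from the nearest pair of seat edges (so the leg's bounding box is flush with the corner).


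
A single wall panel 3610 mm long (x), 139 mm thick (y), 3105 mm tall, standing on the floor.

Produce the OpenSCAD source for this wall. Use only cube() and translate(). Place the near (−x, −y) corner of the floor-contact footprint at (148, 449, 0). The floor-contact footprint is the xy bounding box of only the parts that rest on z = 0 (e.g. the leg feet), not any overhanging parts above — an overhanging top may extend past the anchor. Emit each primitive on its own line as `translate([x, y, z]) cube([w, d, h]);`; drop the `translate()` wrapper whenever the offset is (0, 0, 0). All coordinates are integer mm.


translate([148, 449, 0]) cube([3610, 139, 3105]);


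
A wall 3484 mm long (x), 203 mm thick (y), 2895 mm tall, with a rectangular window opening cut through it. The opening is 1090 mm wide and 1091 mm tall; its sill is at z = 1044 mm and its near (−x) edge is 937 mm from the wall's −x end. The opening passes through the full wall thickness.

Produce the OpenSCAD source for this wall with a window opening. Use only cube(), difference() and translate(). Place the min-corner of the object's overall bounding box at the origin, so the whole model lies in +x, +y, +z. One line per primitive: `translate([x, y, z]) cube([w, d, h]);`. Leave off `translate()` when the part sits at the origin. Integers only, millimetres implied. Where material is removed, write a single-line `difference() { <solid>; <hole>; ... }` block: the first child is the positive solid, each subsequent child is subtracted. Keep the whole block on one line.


difference() { cube([3484, 203, 2895]); translate([937, 0, 1044]) cube([1090, 203, 1091]); }


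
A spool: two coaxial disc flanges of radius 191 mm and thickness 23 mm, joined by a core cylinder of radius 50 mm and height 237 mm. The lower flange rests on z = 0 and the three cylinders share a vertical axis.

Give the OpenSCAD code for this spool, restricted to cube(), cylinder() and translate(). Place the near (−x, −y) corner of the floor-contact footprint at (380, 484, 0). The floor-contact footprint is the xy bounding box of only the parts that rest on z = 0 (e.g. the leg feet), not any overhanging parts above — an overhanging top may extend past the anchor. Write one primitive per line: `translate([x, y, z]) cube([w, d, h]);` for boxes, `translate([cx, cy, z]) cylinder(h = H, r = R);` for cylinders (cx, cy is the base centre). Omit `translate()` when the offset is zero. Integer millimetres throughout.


translate([571, 675, 0]) cylinder(h = 23, r = 191);
translate([571, 675, 23]) cylinder(h = 237, r = 50);
translate([571, 675, 260]) cylinder(h = 23, r = 191);


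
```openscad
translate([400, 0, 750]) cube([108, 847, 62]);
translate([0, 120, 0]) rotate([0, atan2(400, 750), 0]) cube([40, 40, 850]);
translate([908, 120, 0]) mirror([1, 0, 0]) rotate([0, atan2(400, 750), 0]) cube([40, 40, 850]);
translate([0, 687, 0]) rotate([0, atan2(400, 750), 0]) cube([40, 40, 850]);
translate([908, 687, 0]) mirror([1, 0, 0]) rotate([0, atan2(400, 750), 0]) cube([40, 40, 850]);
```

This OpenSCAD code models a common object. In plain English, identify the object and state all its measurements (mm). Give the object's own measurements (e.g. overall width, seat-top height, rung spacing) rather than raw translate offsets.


A sawhorse. A 108×847×62 mm beam (x, y, z) sits on two A-frame leg pairs. Each pair is two raked legs of 40×40 mm section (40 mm along y) splaying symmetrically in x. Each leg rises 750 mm vertically over 400 mm of horizontal reach and is 850 mm long along its own axis. Every leg's outer bottom edge rests on the floor and its outer top edge meets a bottom edge of the beam — the left legs (tilting toward +x) meet the beam's −x bottom edge, the right legs (their mirror images, tilting toward −x) meet its +x bottom edge — so the leg tops tuck under the beam, the beam's underside is 750 mm above the floor, and the feet are 908 mm apart outside-to-outside with the beam centred between them. The two leg pairs are set in 120 mm from either end of the beam.


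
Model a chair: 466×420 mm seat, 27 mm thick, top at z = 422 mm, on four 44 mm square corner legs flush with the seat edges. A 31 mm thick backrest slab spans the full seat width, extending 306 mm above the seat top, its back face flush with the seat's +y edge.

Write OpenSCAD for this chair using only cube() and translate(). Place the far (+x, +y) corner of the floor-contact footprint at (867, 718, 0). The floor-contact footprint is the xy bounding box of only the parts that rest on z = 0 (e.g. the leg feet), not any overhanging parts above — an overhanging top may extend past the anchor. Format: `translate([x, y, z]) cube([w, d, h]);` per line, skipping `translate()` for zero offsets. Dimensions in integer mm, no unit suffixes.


translate([401, 298, 395]) cube([466, 420, 27]);
translate([401, 298, 0]) cube([44, 44, 395]);
translate([823, 298, 0]) cube([44, 44, 395]);
translate([401, 674, 0]) cube([44, 44, 395]);
translate([823, 674, 0]) cube([44, 44, 395]);
translate([401, 687, 422]) cube([466, 31, 306]);


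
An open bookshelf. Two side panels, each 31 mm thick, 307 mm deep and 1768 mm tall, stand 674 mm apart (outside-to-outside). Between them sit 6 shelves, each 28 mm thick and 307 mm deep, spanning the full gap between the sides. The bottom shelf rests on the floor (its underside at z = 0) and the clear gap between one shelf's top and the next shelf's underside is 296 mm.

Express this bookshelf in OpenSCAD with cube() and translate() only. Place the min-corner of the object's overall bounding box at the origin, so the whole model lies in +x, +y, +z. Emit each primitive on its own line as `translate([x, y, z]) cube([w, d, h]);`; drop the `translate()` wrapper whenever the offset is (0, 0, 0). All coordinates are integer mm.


cube([31, 307, 1768]);
translate([643, 0, 0]) cube([31, 307, 1768]);
translate([31, 0, 0]) cube([612, 307, 28]);
translate([31, 0, 324]) cube([612, 307, 28]);
translate([31, 0, 648]) cube([612, 307, 28]);
translate([31, 0, 972]) cube([612, 307, 28]);
translate([31, 0, 1296]) cube([612, 307, 28]);
translate([31, 0, 1620]) cube([612, 307, 28]);


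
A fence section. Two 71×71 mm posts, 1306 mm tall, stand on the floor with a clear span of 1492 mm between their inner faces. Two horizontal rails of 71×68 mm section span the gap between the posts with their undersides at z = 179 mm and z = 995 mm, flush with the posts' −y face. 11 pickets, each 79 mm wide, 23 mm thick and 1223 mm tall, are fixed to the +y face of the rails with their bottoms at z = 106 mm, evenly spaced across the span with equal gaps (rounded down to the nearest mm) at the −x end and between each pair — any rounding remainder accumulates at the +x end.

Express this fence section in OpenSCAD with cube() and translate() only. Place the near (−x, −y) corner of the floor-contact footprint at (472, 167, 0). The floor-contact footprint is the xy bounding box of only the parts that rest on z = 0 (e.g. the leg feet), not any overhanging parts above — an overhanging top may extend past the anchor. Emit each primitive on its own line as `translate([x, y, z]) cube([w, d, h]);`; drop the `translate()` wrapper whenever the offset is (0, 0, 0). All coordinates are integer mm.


translate([472, 167, 0]) cube([71, 71, 1306]);
translate([2035, 167, 0]) cube([71, 71, 1306]);
translate([543, 167, 179]) cube([1492, 71, 68]);
translate([543, 167, 995]) cube([1492, 71, 68]);
translate([594, 238, 106]) cube([79, 23, 1223]);
translate([724, 238, 106]) cube([79, 23, 1223]);
translate([854, 238, 106]) cube([79, 23, 1223]);
translate([984, 238, 106]) cube([79, 23, 1223]);
translate([1114, 238, 106]) cube([79, 23, 1223]);
translate([1244, 238, 106]) cube([79, 23, 1223]);
translate([1374, 238, 106]) cube([79, 23, 1223]);
translate([1504, 238, 106]) cube([79, 23, 1223]);
translate([1634, 238, 106]) cube([79, 23, 1223]);
translate([1764, 238, 106]) cube([79, 23, 1223]);
translate([1894, 238, 106]) cube([79, 23, 1223]);


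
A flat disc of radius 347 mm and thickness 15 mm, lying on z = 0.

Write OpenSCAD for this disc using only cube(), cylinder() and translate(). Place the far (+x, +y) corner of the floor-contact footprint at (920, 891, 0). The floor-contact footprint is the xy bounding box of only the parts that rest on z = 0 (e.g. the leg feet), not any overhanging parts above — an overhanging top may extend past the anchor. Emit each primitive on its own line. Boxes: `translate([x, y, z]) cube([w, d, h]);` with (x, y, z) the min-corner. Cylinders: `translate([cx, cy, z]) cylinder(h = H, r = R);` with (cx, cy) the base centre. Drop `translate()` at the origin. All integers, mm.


translate([573, 544, 0]) cylinder(h = 15, r = 347);


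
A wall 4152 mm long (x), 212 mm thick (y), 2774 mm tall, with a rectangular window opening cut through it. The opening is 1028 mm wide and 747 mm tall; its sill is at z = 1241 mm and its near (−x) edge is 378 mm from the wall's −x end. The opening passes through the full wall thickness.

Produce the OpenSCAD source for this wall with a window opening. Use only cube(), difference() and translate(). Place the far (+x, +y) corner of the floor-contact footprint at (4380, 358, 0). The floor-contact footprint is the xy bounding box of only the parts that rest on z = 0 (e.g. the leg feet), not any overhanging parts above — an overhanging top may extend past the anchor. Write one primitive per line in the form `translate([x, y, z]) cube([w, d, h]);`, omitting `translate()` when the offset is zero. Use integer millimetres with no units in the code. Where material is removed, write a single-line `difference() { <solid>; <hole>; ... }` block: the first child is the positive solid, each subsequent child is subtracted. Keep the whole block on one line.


difference() { translate([228, 146, 0]) cube([4152, 212, 2774]); translate([606, 146, 1241]) cube([1028, 212, 747]); }


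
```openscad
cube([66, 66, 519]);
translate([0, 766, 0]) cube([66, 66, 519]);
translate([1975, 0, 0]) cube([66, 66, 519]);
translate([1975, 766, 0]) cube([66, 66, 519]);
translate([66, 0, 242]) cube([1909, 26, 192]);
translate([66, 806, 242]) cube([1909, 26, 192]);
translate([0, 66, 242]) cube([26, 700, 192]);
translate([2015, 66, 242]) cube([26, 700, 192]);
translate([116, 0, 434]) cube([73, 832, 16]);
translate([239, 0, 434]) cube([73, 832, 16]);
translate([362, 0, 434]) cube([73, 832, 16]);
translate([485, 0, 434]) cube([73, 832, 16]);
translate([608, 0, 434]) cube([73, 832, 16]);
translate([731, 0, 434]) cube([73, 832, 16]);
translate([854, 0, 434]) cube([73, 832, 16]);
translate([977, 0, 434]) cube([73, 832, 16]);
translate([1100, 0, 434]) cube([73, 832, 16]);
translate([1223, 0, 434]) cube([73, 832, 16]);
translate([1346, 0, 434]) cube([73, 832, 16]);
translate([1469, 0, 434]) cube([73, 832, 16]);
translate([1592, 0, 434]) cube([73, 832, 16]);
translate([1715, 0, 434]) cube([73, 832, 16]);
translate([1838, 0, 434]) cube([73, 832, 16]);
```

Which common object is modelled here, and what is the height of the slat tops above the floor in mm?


A bed frame. The slat-top height is 450 mm.

Four posts, four rails, and a row of slats — a bed frame. Slats sit on the rails at z = 242 + 192 = 434; with slat thickness 16, the top is 450 mm.


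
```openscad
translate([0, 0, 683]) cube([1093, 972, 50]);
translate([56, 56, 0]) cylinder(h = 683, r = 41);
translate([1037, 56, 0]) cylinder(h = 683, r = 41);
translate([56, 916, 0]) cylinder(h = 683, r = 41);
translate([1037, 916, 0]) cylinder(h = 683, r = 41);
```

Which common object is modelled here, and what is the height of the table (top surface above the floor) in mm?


A table. The table height is 733 mm.

A 1093×972×50 slab sits at z = 683 on four Ø82 mm round legs — a table. The top surface is at 683 + 50 = 733 mm.


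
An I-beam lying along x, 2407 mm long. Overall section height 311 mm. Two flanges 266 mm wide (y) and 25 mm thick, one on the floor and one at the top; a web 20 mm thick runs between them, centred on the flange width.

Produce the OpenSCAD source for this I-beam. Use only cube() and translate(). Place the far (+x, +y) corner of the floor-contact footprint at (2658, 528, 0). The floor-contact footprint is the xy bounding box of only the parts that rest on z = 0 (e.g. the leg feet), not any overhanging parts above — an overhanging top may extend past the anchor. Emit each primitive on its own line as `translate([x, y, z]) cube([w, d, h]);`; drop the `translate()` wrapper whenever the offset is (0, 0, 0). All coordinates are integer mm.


translate([251, 262, 0]) cube([2407, 266, 25]);
translate([251, 385, 25]) cube([2407, 20, 261]);
translate([251, 262, 286]) cube([2407, 266, 25]);


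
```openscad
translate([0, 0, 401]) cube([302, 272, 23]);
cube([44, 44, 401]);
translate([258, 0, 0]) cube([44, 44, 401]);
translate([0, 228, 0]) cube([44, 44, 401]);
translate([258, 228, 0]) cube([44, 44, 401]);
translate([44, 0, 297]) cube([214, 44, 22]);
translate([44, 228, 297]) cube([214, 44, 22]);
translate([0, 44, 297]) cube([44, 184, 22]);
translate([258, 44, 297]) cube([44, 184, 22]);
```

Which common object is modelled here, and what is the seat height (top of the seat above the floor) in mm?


A stool. The seat height is 424 mm.

A 302×272×23 slab at z = 401 on four corner posts — a stool. The seat top is 401 + 23 = 424 mm.


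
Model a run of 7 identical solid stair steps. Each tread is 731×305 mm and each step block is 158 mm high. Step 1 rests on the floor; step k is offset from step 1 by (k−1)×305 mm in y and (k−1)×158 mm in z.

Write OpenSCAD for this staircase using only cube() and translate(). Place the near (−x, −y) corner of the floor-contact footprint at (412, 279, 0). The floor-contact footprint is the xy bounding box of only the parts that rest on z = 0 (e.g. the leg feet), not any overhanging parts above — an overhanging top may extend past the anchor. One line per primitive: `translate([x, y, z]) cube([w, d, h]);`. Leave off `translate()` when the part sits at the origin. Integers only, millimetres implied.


translate([412, 279, 0]) cube([731, 305, 158]);
translate([412, 584, 158]) cube([731, 305, 158]);
translate([412, 889, 316]) cube([731, 305, 158]);
translate([412, 1194, 474]) cube([731, 305, 158]);
translate([412, 1499, 632]) cube([731, 305, 158]);
translate([412, 1804, 790]) cube([731, 305, 158]);
translate([412, 2109, 948]) cube([731, 305, 158]);


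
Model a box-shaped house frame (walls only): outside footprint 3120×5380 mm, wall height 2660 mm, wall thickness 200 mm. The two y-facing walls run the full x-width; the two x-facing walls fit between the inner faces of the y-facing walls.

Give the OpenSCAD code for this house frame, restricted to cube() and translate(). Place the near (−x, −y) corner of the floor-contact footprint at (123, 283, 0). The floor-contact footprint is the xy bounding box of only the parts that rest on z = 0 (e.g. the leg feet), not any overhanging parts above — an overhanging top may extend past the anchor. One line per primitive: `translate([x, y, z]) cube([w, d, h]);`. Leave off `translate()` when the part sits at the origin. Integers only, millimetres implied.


translate([123, 283, 0]) cube([3120, 200, 2660]);
translate([123, 5463, 0]) cube([3120, 200, 2660]);
translate([123, 483, 0]) cube([200, 4980, 2660]);
translate([3043, 483, 0]) cube([200, 4980, 2660]);


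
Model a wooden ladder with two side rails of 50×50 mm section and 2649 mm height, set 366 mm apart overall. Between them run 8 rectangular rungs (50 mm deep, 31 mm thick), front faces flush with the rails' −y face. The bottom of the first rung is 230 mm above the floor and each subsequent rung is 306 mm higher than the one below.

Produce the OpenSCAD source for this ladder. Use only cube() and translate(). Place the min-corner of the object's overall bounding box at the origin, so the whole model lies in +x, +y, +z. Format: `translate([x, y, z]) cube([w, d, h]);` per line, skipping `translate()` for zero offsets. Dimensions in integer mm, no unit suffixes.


cube([50, 50, 2649]);
translate([316, 0, 0]) cube([50, 50, 2649]);
translate([50, 0, 230]) cube([266, 50, 31]);
translate([50, 0, 536]) cube([266, 50, 31]);
translate([50, 0, 842]) cube([266, 50, 31]);
translate([50, 0, 1148]) cube([266, 50, 31]);
translate([50, 0, 1454]) cube([266, 50, 31]);
translate([50, 0, 1760]) cube([266, 50, 31]);
translate([50, 0, 2066]) cube([266, 50, 31]);
translate([50, 0, 2372]) cube([266, 50, 31]);


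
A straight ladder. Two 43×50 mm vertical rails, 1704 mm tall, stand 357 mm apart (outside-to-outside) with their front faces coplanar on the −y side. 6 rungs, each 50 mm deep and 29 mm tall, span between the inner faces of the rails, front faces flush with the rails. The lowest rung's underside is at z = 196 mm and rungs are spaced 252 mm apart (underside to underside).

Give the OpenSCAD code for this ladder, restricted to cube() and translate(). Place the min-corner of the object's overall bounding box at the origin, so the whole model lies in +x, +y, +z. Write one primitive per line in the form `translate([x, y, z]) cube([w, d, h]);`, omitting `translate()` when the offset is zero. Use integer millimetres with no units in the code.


// rung span = 357 - 2*43 = 271
// rung[k] z = 196 + k*252
cube([43, 50, 1704]);
translate([314, 0, 0]) cube([43, 50, 1704]);
translate([43, 0, 196]) cube([271, 50, 29]);
translate([43, 0, 448]) cube([271, 50, 29]);
translate([43, 0, 700]) cube([271, 50, 29]);
translate([43, 0, 952]) cube([271, 50, 29]);
translate([43, 0, 1204]) cube([271, 50, 29]);
translate([43, 0, 1456]) cube([271, 50, 29]);


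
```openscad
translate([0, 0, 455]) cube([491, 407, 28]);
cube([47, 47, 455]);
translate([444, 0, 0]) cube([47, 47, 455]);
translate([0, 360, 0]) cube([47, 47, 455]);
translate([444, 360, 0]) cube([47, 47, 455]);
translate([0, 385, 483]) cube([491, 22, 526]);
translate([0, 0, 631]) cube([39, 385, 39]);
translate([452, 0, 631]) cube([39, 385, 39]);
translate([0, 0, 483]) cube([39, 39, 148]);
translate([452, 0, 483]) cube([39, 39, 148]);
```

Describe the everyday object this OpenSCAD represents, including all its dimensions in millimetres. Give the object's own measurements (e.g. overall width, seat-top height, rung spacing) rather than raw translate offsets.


A chair. The seat is a 491×407×28 mm slab with its top at z = 483 mm, on four 47×47 mm corner legs (flush with the seat edges, standing on z = 0). A flat backrest 22 mm thick, 526 mm tall, spans the full seat width and rises from the seat top along its +y edge, rear face flush with the rear of the seat. Two armrests of 39×39 mm section run along each side from the seat's front edge to the front of the backrest, top faces 187 mm above the seat top and outer faces flush with the seat's x-edges; a 39×39 mm post under the front of each armrest stands on the seat at the front corner.


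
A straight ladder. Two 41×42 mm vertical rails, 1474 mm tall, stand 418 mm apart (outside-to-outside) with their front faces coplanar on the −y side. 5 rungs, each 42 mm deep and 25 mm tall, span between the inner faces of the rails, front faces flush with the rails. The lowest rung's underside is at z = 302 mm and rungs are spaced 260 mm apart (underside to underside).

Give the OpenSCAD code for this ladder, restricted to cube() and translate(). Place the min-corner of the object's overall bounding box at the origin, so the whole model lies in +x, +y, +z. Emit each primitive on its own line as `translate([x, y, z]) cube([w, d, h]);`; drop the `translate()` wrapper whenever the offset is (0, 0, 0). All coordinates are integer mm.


cube([41, 42, 1474]);
translate([377, 0, 0]) cube([41, 42, 1474]);
translate([41, 0, 302]) cube([336, 42, 25]);
translate([41, 0, 562]) cube([336, 42, 25]);
translate([41, 0, 822]) cube([336, 42, 25]);
translate([41, 0, 1082]) cube([336, 42, 25]);
translate([41, 0, 1342]) cube([336, 42, 25]);


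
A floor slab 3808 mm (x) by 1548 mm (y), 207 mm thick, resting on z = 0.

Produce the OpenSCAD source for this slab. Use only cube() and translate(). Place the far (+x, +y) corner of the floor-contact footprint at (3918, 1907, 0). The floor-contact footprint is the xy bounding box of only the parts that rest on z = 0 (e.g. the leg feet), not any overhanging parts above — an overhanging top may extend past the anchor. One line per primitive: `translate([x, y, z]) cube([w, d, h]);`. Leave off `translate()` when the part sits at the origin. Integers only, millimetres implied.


translate([110, 359, 0]) cube([3808, 1548, 207]);
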